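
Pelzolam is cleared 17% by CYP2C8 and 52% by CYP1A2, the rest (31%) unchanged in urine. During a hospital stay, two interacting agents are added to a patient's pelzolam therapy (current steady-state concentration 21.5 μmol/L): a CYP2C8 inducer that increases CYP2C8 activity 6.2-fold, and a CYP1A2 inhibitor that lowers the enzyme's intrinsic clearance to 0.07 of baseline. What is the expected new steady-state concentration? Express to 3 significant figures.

CYP2C8: 0.17 × 6.2 = 1.054
CYP1A2: 0.52 × 0.07 = 0.0364
Other: 0.31 (unchanged)
CL_new/CL_old = 1.054 + 0.0364 + 0.31 = 1.4004.
Steady-state concentration ∝ 1/CL: new value = 21.5 / 1.4004 = 15.4 μmol/L.

15.4 μmol/L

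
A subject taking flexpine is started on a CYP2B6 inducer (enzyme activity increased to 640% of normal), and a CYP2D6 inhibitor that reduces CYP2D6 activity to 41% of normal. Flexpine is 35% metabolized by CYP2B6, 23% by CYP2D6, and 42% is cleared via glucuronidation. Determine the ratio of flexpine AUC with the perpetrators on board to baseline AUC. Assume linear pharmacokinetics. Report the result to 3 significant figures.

0.363

CYP2B6: 0.35 × 6.4 = 2.24
CYP2D6: 0.23 × 0.41 = 0.0943
Other: 0.42 (unchanged)
CL_new/CL_old = 2.24 + 0.0943 + 0.42 = 2.7543.
Because AUC varies inversely with clearance, the combined effect is 1 / 2.7543 = 0.363.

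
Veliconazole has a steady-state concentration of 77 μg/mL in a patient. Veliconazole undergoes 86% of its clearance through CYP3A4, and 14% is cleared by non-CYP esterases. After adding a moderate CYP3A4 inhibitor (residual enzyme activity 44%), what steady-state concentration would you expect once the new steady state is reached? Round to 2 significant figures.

1.5 × 10² μg/mL

The CYP3A4 pathway (86% of clearance) is reduced to 0.44× activity: 0.86 × 0.44 = 0.3784.
Non-CYP routes (14%) are unchanged.
CL_new/CL_old = 0.3784 + 0.14 = 0.5184.
With dosing unchanged, steady-state concentration scales as 1/CL: 77 / 0.5184 = 1.5 × 10² μg/mL.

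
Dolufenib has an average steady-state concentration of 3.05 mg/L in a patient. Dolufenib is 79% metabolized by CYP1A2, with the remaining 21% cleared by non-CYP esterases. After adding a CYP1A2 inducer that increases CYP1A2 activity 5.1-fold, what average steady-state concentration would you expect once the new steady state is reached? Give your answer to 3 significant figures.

CYP1A2: 0.79 × 5.1 = 4.029
Other: 0.21 (unchanged)
CL_new/CL_old = 4.029 + 0.21 = 4.239.
New average steady-state concentration = baseline ÷ relative clearance = 3.05 / 4.239 = 0.720 mg/L.

0.720 mg/L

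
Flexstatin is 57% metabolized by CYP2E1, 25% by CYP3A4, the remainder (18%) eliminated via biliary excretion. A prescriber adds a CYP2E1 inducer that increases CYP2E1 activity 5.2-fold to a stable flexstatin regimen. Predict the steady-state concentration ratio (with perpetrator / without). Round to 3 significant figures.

0.295

CYP2E1: 0.57 × 5.2 = 2.964
CYP3A4: 0.25 (unchanged)
Other: 0.18 (unchanged)
New clearance relative to baseline: 2.964 + 0.25 + 0.18 = 3.394.
Steady-state concentration ratio = CL_old/CL_new = 1 / 3.394 = 0.295.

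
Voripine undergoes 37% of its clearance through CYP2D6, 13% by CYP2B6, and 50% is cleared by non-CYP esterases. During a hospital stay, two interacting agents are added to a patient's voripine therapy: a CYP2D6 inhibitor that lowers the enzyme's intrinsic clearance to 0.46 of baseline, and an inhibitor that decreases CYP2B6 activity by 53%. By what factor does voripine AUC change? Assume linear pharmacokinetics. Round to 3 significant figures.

CYP2D6: 0.37 × 0.46 = 0.1702
CYP2B6: 0.13 × 0.47 = 0.0611
Other: 0.5 (unchanged)
New clearance relative to baseline: 0.1702 + 0.0611 + 0.5 = 0.7313.
Net AUC ratio = 1 / 0.7313 = 1.37.

1.37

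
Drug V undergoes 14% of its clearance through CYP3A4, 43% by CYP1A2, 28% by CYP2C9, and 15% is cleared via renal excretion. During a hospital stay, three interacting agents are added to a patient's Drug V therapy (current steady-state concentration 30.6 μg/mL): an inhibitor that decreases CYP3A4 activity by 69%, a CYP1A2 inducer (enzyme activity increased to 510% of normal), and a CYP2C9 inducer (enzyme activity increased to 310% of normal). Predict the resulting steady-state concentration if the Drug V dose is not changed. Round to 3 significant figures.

9.40 μg/mL

CYP3A4: 0.14 × 0.31 = 0.0434
CYP1A2: 0.43 × 5.1 = 2.193
CYP2C9: 0.28 × 3.1 = 0.868
Other: 0.15 (unchanged)
New clearance relative to baseline: 0.0434 + 2.193 + 0.868 + 0.15 = 3.2544.
Steady-state concentration ∝ 1/CL: new value = 30.6 / 3.2544 = 9.40 μg/mL.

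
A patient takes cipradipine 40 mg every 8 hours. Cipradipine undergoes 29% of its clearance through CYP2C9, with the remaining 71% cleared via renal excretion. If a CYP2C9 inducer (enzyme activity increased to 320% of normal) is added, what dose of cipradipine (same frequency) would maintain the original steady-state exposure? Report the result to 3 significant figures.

65.5 mg

The CYP2C9 pathway (29% of clearance) increases to 3.2× activity: 0.29 × 3.2 = 0.928.
Non-CYP routes (71%) are unchanged.
New clearance relative to baseline: 0.928 + 0.71 = 1.638.
To maintain the same steady-state level, dose must scale with clearance: new dose = 40 × 1.638 = 65.5 mg.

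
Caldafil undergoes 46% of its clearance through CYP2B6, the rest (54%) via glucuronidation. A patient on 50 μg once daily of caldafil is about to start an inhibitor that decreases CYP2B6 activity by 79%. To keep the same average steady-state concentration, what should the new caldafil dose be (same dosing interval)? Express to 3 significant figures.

The CYP2B6 pathway (46% of clearance) falls to 0.21× activity: 0.46 × 0.21 = 0.0966.
Non-CYP routes (54%) are unchanged.
New clearance relative to baseline: 0.0966 + 0.54 = 0.6366.
To maintain the same steady-state level, dose must scale with clearance: new dose = 50 × 0.6366 = 31.8 μg.

31.8 μg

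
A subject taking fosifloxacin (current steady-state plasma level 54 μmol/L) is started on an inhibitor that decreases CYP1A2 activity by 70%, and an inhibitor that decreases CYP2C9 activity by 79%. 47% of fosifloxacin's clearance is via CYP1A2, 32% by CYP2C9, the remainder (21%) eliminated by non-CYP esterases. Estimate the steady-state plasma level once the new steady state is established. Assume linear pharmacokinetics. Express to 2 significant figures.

1.3 × 10² μmol/L

The CYP1A2 pathway (47% of clearance) drops to 0.3× activity: 0.47 × 0.3 = 0.141.
The CYP2C9 pathway (32% of clearance) drops to 0.21× activity: 0.32 × 0.21 = 0.0672.
The remaining 21% of clearance is unaffected.
Relative clearance = 0.141 + 0.0672 + 0.21 = 0.4182.
New steady-state plasma level = 54 / 0.4182 = 1.3 × 10² μmol/L (concentration scales inversely with clearance).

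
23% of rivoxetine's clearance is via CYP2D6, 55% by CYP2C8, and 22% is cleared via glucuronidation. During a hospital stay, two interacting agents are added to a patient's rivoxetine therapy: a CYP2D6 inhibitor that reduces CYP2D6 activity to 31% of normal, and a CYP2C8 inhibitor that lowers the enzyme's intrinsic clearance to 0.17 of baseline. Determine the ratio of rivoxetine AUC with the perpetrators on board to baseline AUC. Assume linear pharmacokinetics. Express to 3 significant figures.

2.60

The CYP2D6 pathway (23% of clearance) is reduced to 0.31× activity: 0.23 × 0.31 = 0.0713.
The CYP2C8 pathway (55% of clearance) drops to 0.17× activity: 0.55 × 0.17 = 0.0935.
The remaining 22% of clearance is unaffected.
New clearance relative to baseline: 0.0713 + 0.0935 + 0.22 = 0.3848.
Net AUC ratio = 1 / 0.3848 = 2.60.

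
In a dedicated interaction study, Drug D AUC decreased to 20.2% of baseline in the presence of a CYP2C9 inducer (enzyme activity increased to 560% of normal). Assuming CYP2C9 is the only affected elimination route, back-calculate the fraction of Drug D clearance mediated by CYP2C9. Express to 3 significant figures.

0.859

Write x for the fraction cleared via CYP2C9. The observed AUC change means clearance rose to 1/0.202 = 4.95 of baseline.
Only the CYP2C9 route changed, so 4.95 = x·5.6 + (1 − x), giving x = 0.859.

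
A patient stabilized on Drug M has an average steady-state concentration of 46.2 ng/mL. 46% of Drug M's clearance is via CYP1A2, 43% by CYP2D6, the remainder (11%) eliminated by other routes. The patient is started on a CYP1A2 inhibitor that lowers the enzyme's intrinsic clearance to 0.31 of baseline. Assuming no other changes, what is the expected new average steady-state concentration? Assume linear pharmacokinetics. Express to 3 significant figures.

67.7 ng/mL

The CYP1A2 pathway (46% of clearance) is reduced to 0.31× activity: 0.46 × 0.31 = 0.1426.
CYP2D6 (43%) and the residual 11% are unaffected.
Relative clearance = 0.1426 + 0.43 + 0.11 = 0.6826.
With dosing unchanged, average steady-state concentration scales as 1/CL: 46.2 / 0.6826 = 67.7 ng/mL.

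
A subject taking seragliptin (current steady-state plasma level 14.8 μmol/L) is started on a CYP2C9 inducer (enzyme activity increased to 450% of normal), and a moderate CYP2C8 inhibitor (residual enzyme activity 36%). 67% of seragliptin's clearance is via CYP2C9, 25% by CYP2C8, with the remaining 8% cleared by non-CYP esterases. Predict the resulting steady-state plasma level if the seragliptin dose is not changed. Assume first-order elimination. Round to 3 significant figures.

4.65 μmol/L

CYP2C9: 0.67 × 4.5 = 3.015
CYP2C8: 0.25 × 0.36 = 0.09
Other: 0.08 (unchanged)
New clearance relative to baseline: 3.015 + 0.09 + 0.08 = 3.185.
Dividing the baseline by the relative clearance: 14.8 / 3.185 = 4.65 μmol/L.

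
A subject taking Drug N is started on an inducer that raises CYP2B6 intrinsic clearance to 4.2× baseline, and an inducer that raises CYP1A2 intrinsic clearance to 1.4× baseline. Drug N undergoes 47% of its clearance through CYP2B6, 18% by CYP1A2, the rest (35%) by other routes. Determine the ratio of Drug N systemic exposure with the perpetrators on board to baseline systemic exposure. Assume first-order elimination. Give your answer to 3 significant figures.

0.388

The CYP2B6 pathway (47% of clearance) increases to 4.2× activity: 0.47 × 4.2 = 1.974.
The CYP1A2 pathway (18% of clearance) increases to 1.4× activity: 0.18 × 1.4 = 0.252.
Non-CYP routes (35%) are unchanged.
CL_new/CL_old = 1.974 + 0.252 + 0.35 = 2.576.
Systemic exposure ∝ 1/CL: fold-change = 1 / 2.576 = 0.388.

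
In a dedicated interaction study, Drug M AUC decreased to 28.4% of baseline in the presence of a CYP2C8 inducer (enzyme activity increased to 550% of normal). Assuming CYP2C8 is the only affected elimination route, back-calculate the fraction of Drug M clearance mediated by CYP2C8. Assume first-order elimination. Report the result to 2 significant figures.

Write x for the fraction cleared via CYP2C8. The observed AUC change means clearance rose to 1/0.284 = 3.521 of baseline.
Setting x·5.5 + (1 − x) = 3.521 and solving: x = (3.521 − 1)/(5.5 − 1) = 0.56.

0.56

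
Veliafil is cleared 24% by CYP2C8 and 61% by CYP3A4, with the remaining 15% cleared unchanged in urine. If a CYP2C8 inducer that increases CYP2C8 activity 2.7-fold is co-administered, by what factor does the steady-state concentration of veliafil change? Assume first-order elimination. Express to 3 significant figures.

0.710

The CYP2C8 pathway (24% of clearance) rises to 2.7× activity: 0.24 × 2.7 = 0.648.
CYP3A4 (61%) and the residual 15% are unaffected.
Relative clearance = 0.648 + 0.61 + 0.15 = 1.408.
Steady-state concentration ratio = CL_old/CL_new = 1 / 1.408 = 0.710.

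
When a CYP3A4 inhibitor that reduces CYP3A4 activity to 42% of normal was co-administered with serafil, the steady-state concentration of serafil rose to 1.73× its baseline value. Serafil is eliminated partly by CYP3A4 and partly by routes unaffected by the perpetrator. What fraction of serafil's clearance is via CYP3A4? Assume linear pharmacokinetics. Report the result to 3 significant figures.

0.728

Call the CYP3A4 fraction fm. After the interaction, CL_new/CL_old = fm × 0.42 + (1 − fm).
Steady-state concentration ratio = 1 / (new CL fraction), so new CL fraction = 1 / 1.73 = 0.578.
fm × 0.42 + 1 − fm = 0.578  ⇒  fm × (0.42 − 1) = −0.422  ⇒  fm = 0.728.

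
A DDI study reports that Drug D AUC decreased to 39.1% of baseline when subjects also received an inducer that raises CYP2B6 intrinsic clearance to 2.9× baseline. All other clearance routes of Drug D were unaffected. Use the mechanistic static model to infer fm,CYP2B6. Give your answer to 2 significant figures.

0.82

Write x for the fraction cleared via CYP2B6. The observed AUC change means clearance rose to 1/0.391 = 2.558 of baseline.
Setting x·2.9 + (1 − x) = 2.558 and solving: x = (2.558 − 1)/(2.9 − 1) = 0.82.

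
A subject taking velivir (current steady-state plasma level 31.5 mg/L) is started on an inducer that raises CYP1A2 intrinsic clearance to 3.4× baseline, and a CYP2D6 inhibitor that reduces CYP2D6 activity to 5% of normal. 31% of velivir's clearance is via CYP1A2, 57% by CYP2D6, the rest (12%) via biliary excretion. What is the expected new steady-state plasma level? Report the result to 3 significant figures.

CYP1A2: 0.31 × 3.4 = 1.054
CYP2D6: 0.57 × 0.05 = 0.0285
Other: 0.12 (unchanged)
New clearance relative to baseline: 1.054 + 0.0285 + 0.12 = 1.2025.
New steady-state plasma level = 31.5 / 1.2025 = 26.2 mg/L (concentration scales inversely with clearance).

26.2 mg/L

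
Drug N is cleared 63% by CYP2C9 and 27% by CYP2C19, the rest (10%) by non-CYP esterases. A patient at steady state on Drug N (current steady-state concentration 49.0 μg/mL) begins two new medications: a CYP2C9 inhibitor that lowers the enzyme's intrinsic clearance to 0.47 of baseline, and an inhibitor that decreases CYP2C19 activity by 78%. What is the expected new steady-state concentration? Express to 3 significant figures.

108 μg/mL

The CYP2C9 pathway (63% of clearance) falls to 0.47× activity: 0.63 × 0.47 = 0.2961.
The CYP2C19 pathway (27% of clearance) is reduced to 0.22× activity: 0.27 × 0.22 = 0.0594.
The remaining 10% of clearance is unaffected.
New clearance relative to baseline: 0.2961 + 0.0594 + 0.1 = 0.4555.
New steady-state concentration = 49.0 / 0.4555 = 108 μg/mL (concentration scales inversely with clearance).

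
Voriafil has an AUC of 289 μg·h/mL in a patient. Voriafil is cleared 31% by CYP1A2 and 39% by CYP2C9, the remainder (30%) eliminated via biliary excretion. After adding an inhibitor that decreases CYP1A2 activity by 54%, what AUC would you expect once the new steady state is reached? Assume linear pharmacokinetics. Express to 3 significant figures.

347 μg·h/mL

The CYP1A2 pathway (31% of clearance) drops to 0.46× activity: 0.31 × 0.46 = 0.1426.
CYP2C9 (39%) and the residual 30% are unaffected.
CL_new/CL_old = 0.1426 + 0.39 + 0.3 = 0.8326.
With dosing unchanged, AUC scales as 1/CL: 289 / 0.8326 = 347 μg·h/mL.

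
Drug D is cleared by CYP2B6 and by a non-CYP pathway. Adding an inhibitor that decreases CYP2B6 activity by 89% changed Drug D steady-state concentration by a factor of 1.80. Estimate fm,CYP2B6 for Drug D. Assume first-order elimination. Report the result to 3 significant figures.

0.499

Call the CYP2B6 fraction fm. After the interaction, CL_new/CL_old = fm × 0.11 + (1 − fm).
Steady-state concentration ratio = 1 / (new CL fraction), so new CL fraction = 1 / 1.80 = 0.5556.
fm × 0.11 + 1 − fm = 0.5556  ⇒  fm × (0.11 − 1) = −0.4444  ⇒  fm = 0.499.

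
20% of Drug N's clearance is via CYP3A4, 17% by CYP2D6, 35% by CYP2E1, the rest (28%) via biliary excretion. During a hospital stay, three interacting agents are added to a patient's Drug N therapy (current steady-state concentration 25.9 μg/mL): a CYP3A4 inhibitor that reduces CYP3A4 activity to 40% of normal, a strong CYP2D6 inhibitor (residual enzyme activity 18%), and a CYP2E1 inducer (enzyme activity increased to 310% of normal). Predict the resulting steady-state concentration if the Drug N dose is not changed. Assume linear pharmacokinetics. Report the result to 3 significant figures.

17.6 μg/mL

The CYP3A4 pathway (20% of clearance) drops to 0.4× activity: 0.2 × 0.4 = 0.08.
The CYP2D6 pathway (17% of clearance) drops to 0.18× activity: 0.17 × 0.18 = 0.0306.
The CYP2E1 pathway (35% of clearance) is boosted to 3.1× activity: 0.35 × 3.1 = 1.085.
The remaining 28% of clearance is unaffected.
New clearance relative to baseline: 0.08 + 0.0306 + 1.085 + 0.28 = 1.4756.
Steady-state concentration ∝ 1/CL: new value = 25.9 / 1.4756 = 17.6 μg/mL.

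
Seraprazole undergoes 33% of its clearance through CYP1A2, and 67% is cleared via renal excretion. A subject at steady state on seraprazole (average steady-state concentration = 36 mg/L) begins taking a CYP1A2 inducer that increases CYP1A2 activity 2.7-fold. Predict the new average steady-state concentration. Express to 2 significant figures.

23 mg/L

The CYP1A2 pathway (33% of clearance) rises to 2.7× activity: 0.33 × 2.7 = 0.891.
The remaining 67% of clearance is unaffected.
CL_new/CL_old = 0.891 + 0.67 = 1.561.
With dosing unchanged, average steady-state concentration scales as 1/CL: 36 / 1.561 = 23 mg/L.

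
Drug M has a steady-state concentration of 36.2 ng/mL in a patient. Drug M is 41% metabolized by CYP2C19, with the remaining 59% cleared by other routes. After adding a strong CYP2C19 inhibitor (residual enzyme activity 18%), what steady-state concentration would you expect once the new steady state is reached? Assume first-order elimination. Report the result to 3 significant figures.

The CYP2C19 pathway (41% of clearance) is reduced to 0.18× activity: 0.41 × 0.18 = 0.0738.
The remaining 59% of clearance is unaffected.
CL_new/CL_old = 0.0738 + 0.59 = 0.6638.
With dosing unchanged, steady-state concentration scales as 1/CL: 36.2 / 0.6638 = 54.5 ng/mL.

54.5 ng/mL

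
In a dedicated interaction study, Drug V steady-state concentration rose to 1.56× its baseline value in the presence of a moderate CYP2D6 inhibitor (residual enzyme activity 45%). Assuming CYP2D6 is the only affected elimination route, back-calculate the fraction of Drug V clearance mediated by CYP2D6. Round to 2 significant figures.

0.65

Write x for the fraction cleared via CYP2D6. The observed steady-state concentration change means clearance fell to 1/1.56 = 0.641 of baseline.
Setting x·0.45 + (1 − x) = 0.641 and solving: x = (0.641 − 1)/(0.45 − 1) = 0.65.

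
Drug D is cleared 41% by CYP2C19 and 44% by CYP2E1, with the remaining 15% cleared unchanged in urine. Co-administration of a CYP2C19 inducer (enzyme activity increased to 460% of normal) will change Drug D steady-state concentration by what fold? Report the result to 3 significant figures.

The CYP2C19 pathway (41% of clearance) rises to 4.6× activity: 0.41 × 4.6 = 1.886.
CYP2E1 (44%) and the residual 15% are unaffected.
Relative clearance = 1.886 + 0.44 + 0.15 = 2.476.
Steady-state concentration ratio = CL_old/CL_new = 1 / 2.476 = 0.404.

0.404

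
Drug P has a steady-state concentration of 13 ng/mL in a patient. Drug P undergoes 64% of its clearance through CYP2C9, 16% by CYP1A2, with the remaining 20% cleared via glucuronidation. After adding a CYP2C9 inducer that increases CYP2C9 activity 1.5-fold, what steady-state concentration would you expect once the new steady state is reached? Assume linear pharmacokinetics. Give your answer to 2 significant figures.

CYP2C9: 0.64 × 1.5 = 0.96
CYP1A2: 0.16 (unchanged)
Other: 0.2 (unchanged)
New clearance relative to baseline: 0.96 + 0.16 + 0.2 = 1.32.
With dosing unchanged, steady-state concentration scales as 1/CL: 13 / 1.32 = 9.8 ng/mL.

9.8 ng/mL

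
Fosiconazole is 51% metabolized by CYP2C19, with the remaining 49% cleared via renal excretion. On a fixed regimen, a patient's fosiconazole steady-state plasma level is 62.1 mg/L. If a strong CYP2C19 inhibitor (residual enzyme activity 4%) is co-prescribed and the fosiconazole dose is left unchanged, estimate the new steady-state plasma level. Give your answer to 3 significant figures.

The CYP2C19 pathway (51% of clearance) falls to 0.04× activity: 0.51 × 0.04 = 0.0204.
The remaining 49% of clearance is unaffected.
CL_new/CL_old = 0.0204 + 0.49 = 0.5104.
With dosing unchanged, steady-state plasma level scales as 1/CL: 62.1 / 0.5104 = 122 mg/L.

122 mg/L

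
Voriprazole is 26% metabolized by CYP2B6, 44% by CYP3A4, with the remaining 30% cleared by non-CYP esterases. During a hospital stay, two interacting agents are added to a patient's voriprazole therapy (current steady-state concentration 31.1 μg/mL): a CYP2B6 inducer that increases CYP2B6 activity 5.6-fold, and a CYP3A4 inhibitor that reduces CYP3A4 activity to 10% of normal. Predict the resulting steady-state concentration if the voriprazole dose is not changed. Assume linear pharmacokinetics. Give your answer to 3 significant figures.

17.3 μg/mL

CYP2B6: 0.26 × 5.6 = 1.456
CYP3A4: 0.44 × 0.1 = 0.044
Other: 0.3 (unchanged)
Relative clearance = 1.456 + 0.044 + 0.3 = 1.8.
Dividing the baseline by the relative clearance: 31.1 / 1.8 = 17.3 μg/mL.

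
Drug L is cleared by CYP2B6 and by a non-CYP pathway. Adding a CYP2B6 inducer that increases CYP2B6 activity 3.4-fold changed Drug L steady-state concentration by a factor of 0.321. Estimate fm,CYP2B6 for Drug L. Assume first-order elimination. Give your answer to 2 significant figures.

Write x for the fraction cleared via CYP2B6. The observed steady-state concentration change means clearance rose to 1/0.321 = 3.115 of baseline.
Only the CYP2B6 route changed, so 3.115 = x·3.4 + (1 − x), giving x = 0.88.

0.88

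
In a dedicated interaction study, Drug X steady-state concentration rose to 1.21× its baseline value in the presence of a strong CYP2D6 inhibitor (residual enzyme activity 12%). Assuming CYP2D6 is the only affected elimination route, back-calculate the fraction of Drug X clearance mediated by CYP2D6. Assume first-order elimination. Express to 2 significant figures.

CL'/CL = 1 / 1.21 = 0.8264
0.12·fm + (1 − fm) = 0.8264
fm = (0.8264 − 1) / (0.12 − 1) = 0.20

0.20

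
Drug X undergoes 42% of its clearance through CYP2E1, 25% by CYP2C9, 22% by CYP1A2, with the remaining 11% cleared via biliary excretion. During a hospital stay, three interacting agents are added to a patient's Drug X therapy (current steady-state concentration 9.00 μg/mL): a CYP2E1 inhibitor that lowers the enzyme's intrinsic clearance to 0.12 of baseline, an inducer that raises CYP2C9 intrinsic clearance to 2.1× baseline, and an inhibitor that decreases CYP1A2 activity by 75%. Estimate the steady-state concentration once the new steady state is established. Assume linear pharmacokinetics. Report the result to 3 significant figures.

The CYP2E1 pathway (42% of clearance) drops to 0.12× activity: 0.42 × 0.12 = 0.0504.
The CYP2C9 pathway (25% of clearance) is boosted to 2.1× activity: 0.25 × 2.1 = 0.525.
The CYP1A2 pathway (22% of clearance) drops to 0.25× activity: 0.22 × 0.25 = 0.055.
The remaining 11% of clearance is unaffected.
New clearance relative to baseline: 0.0504 + 0.525 + 0.055 + 0.11 = 0.7404.
New steady-state concentration = 9.00 / 0.7404 = 12.2 μg/mL (concentration scales inversely with clearance).

12.2 μg/mL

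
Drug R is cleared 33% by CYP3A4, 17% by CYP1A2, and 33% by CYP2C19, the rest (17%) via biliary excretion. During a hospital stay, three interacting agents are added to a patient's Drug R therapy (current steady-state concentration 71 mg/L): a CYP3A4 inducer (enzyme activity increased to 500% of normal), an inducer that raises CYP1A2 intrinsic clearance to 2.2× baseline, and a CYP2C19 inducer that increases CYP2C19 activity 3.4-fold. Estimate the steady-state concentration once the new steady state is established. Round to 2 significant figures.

The CYP3A4 pathway (33% of clearance) rises to 5× activity: 0.33 × 5 = 1.65.
The CYP1A2 pathway (17% of clearance) increases to 2.2× activity: 0.17 × 2.2 = 0.374.
The CYP2C19 pathway (33% of clearance) increases to 3.4× activity: 0.33 × 3.4 = 1.122.
Non-CYP routes (17%) are unchanged.
New clearance relative to baseline: 1.65 + 0.374 + 1.122 + 0.17 = 3.316.
New steady-state concentration = 71 / 3.316 = 21 mg/L (concentration scales inversely with clearance).

21 mg/L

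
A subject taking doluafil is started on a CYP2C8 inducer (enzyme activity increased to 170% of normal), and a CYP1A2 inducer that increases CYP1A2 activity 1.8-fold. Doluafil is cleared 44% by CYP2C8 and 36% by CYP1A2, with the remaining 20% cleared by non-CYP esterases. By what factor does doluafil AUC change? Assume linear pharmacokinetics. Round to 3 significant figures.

The CYP2C8 pathway (44% of clearance) increases to 1.7× activity: 0.44 × 1.7 = 0.748.
The CYP1A2 pathway (36% of clearance) is boosted to 1.8× activity: 0.36 × 1.8 = 0.648.
Non-CYP routes (20%) are unchanged.
CL_new/CL_old = 0.748 + 0.648 + 0.2 = 1.596.
Net AUC ratio = 1 / 1.596 = 0.627.

0.627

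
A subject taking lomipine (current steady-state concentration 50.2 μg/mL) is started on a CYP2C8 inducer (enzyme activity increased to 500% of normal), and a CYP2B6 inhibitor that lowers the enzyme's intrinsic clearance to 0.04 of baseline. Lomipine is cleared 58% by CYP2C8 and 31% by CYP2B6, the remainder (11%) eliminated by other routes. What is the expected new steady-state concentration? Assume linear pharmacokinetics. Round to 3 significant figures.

The CYP2C8 pathway (58% of clearance) rises to 5× activity: 0.58 × 5 = 2.9.
The CYP2B6 pathway (31% of clearance) drops to 0.04× activity: 0.31 × 0.04 = 0.0124.
The remaining 11% of clearance is unaffected.
New clearance relative to baseline: 2.9 + 0.0124 + 0.11 = 3.0224.
New steady-state concentration = 50.2 / 3.0224 = 16.6 μg/mL (concentration scales inversely with clearance).

16.6 μg/mL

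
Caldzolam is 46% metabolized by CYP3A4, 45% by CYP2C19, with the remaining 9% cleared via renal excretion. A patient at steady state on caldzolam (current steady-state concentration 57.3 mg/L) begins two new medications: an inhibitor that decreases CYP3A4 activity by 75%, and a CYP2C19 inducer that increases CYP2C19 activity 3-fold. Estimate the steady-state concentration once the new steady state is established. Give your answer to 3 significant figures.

The CYP3A4 pathway (46% of clearance) drops to 0.25× activity: 0.46 × 0.25 = 0.115.
The CYP2C19 pathway (45% of clearance) is boosted to 3× activity: 0.45 × 3 = 1.35.
The remaining 9% of clearance is unaffected.
CL_new/CL_old = 0.115 + 1.35 + 0.09 = 1.555.
Dividing the baseline by the relative clearance: 57.3 / 1.555 = 36.8 mg/L.

36.8 mg/L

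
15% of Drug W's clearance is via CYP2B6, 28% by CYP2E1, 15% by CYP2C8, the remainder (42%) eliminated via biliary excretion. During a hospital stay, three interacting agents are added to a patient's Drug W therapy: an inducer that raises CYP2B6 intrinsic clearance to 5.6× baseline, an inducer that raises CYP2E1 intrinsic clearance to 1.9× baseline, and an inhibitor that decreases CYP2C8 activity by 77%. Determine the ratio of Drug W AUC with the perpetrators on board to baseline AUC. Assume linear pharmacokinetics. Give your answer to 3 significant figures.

0.547

The CYP2B6 pathway (15% of clearance) increases to 5.6× activity: 0.15 × 5.6 = 0.84.
The CYP2E1 pathway (28% of clearance) increases to 1.9× activity: 0.28 × 1.9 = 0.532.
The CYP2C8 pathway (15% of clearance) falls to 0.23× activity: 0.15 × 0.23 = 0.0345.
Non-CYP routes (42%) are unchanged.
Relative clearance = 0.84 + 0.532 + 0.0345 + 0.42 = 1.8265.
AUC ∝ 1/CL: fold-change = 1 / 1.8265 = 0.547.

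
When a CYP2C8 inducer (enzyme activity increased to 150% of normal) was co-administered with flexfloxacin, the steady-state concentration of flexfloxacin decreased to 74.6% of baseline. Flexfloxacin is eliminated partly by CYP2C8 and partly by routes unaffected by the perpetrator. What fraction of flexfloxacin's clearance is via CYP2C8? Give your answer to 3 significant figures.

Call the CYP2C8 fraction fm. After the interaction, CL_new/CL_old = fm × 1.5 + (1 − fm).
Steady-state concentration ratio = 1 / (new CL fraction), so new CL fraction = 1 / 0.746 = 1.34.
fm × 1.5 + 1 − fm = 1.34  ⇒  fm × (1.5 − 1) = 0.3405  ⇒  fm = 0.681.

0.681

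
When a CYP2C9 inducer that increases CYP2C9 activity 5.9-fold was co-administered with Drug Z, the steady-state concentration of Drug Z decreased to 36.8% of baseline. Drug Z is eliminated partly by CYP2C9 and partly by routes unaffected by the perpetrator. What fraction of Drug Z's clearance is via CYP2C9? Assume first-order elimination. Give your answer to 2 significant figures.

Call the CYP2C9 fraction fm. After the interaction, CL_new/CL_old = fm × 5.9 + (1 − fm).
Steady-state concentration ratio = 1 / (new CL fraction), so new CL fraction = 1 / 0.368 = 2.717.
fm × 5.9 + 1 − fm = 2.717  ⇒  fm × (5.9 − 1) = 1.717  ⇒  fm = 0.35.

0.35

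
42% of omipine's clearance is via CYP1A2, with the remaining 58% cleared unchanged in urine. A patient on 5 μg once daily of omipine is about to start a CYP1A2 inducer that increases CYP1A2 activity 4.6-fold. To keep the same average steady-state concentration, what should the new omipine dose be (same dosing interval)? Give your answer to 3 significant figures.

12.6 μg

The CYP1A2 pathway (42% of clearance) increases to 4.6× activity: 0.42 × 4.6 = 1.932.
Non-CYP routes (58%) are unchanged.
New clearance relative to baseline: 1.932 + 0.58 = 2.512.
To maintain the same steady-state level, dose must scale with clearance: new dose = 5 × 2.512 = 12.6 μg.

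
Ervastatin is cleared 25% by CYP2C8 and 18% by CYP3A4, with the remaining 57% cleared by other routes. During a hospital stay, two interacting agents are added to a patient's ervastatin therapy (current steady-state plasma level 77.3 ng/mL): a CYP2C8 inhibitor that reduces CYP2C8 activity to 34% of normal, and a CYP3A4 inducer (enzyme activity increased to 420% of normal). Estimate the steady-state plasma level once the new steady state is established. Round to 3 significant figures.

The CYP2C8 pathway (25% of clearance) falls to 0.34× activity: 0.25 × 0.34 = 0.085.
The CYP3A4 pathway (18% of clearance) increases to 4.2× activity: 0.18 × 4.2 = 0.756.
Non-CYP routes (57%) are unchanged.
New clearance relative to baseline: 0.085 + 0.756 + 0.57 = 1.411.
Steady-state plasma level ∝ 1/CL: new value = 77.3 / 1.411 = 54.8 ng/mL.

54.8 ng/mL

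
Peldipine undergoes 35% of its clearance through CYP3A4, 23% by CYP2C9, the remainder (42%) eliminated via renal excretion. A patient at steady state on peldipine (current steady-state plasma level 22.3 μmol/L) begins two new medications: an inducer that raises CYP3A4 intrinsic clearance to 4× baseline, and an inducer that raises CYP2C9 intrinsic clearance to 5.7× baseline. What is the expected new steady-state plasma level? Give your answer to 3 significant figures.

The CYP3A4 pathway (35% of clearance) is boosted to 4× activity: 0.35 × 4 = 1.4.
The CYP2C9 pathway (23% of clearance) rises to 5.7× activity: 0.23 × 5.7 = 1.311.
Non-CYP routes (42%) are unchanged.
CL_new/CL_old = 1.4 + 1.311 + 0.42 = 3.131.
Steady-state plasma level ∝ 1/CL: new value = 22.3 / 3.131 = 7.12 μmol/L.

7.12 μmol/L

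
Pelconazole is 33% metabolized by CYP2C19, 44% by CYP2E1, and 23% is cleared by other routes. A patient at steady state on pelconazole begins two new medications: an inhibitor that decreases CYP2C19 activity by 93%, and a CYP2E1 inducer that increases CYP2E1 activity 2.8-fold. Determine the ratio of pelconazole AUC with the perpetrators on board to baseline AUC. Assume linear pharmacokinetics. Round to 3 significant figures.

0.673

CYP2C19: 0.33 × 0.07 = 0.0231
CYP2E1: 0.44 × 2.8 = 1.232
Other: 0.23 (unchanged)
CL_new/CL_old = 0.0231 + 1.232 + 0.23 = 1.4851.
AUC ∝ 1/CL: fold-change = 1 / 1.4851 = 0.673.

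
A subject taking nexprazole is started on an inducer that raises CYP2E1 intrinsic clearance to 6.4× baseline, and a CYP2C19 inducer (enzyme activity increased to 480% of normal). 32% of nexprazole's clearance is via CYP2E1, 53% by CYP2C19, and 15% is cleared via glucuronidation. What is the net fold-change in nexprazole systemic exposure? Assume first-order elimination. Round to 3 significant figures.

CYP2E1: 0.32 × 6.4 = 2.048
CYP2C19: 0.53 × 4.8 = 2.544
Other: 0.15 (unchanged)
New clearance relative to baseline: 2.048 + 2.544 + 0.15 = 4.742.
Net systemic exposure ratio = 1 / 4.742 = 0.211.

0.211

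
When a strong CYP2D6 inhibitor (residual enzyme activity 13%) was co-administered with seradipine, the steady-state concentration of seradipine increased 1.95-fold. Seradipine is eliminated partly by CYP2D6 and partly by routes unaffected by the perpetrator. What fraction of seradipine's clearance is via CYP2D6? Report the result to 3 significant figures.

0.560

CL'/CL = 1 / 1.95 = 0.5128
0.13·fm + (1 − fm) = 0.5128
fm = (0.5128 − 1) / (0.13 − 1) = 0.560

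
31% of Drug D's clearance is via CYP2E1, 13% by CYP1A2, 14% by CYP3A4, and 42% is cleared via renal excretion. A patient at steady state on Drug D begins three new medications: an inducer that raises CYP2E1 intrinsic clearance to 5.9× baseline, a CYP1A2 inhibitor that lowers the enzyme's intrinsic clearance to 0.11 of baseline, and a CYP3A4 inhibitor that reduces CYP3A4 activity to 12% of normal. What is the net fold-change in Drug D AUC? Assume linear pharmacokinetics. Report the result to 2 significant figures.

0.44

CYP2E1: 0.31 × 5.9 = 1.829
CYP1A2: 0.13 × 0.11 = 0.0143
CYP3A4: 0.14 × 0.12 = 0.0168
Other: 0.42 (unchanged)
New clearance relative to baseline: 1.829 + 0.0143 + 0.0168 + 0.42 = 2.2801.
AUC ∝ 1/CL: fold-change = 1 / 2.2801 = 0.44.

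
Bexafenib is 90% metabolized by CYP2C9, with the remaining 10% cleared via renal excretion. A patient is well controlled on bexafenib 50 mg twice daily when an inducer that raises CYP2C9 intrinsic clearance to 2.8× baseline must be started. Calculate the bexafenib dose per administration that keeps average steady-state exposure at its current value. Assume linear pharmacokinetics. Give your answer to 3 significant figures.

The CYP2C9 pathway (90% of clearance) is boosted to 2.8× activity: 0.9 × 2.8 = 2.52.
The remaining 10% of clearance is unaffected.
CL_new/CL_old = 2.52 + 0.1 = 2.62.
Css,avg = (dose rate)/CL, so holding Css fixed requires dose ∝ CL: 50 × 2.62 = 131 mg.

131 mg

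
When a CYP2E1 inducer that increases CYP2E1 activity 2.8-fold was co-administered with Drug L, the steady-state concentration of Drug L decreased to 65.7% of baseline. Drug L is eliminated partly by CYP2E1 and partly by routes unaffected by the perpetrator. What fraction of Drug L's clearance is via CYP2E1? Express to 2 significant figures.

0.29

Call the CYP2E1 fraction fm. After the interaction, CL_new/CL_old = fm × 2.8 + (1 − fm).
Steady-state concentration ratio = 1 / (new CL fraction), so new CL fraction = 1 / 0.657 = 1.522.
fm × 2.8 + 1 − fm = 1.522  ⇒  fm × (2.8 − 1) = 0.5221  ⇒  fm = 0.29.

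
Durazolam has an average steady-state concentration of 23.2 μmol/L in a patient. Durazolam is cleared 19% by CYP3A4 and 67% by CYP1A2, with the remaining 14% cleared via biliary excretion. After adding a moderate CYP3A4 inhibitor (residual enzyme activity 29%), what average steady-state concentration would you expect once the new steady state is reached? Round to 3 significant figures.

26.8 μmol/L

CYP3A4: 0.19 × 0.29 = 0.0551
CYP1A2: 0.67 (unchanged)
Other: 0.14 (unchanged)
Relative clearance = 0.0551 + 0.67 + 0.14 = 0.8651.
Average steady-state concentration ∝ 1/CL, so new value = 23.2 / 0.8651 = 26.8 μmol/L.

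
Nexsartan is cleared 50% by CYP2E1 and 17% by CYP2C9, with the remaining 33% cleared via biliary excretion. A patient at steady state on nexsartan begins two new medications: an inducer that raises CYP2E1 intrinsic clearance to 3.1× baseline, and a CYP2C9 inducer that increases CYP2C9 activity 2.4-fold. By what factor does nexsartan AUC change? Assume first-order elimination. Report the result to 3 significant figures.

The CYP2E1 pathway (50% of clearance) rises to 3.1× activity: 0.5 × 3.1 = 1.55.
The CYP2C9 pathway (17% of clearance) is boosted to 2.4× activity: 0.17 × 2.4 = 0.408.
The remaining 33% of clearance is unaffected.
Relative clearance = 1.55 + 0.408 + 0.33 = 2.288.
Net AUC ratio = 1 / 2.288 = 0.437.

0.437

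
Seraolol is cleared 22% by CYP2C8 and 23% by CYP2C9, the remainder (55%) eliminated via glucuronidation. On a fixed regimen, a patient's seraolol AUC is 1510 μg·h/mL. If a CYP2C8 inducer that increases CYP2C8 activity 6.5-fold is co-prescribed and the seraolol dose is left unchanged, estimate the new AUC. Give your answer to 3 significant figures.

683 μg·h/mL

CYP2C8: 0.22 × 6.5 = 1.43
CYP2C9: 0.23 (unchanged)
Other: 0.55 (unchanged)
New clearance relative to baseline: 1.43 + 0.23 + 0.55 = 2.21.
With dosing unchanged, AUC scales as 1/CL: 1510 / 2.21 = 683 μg·h/mL.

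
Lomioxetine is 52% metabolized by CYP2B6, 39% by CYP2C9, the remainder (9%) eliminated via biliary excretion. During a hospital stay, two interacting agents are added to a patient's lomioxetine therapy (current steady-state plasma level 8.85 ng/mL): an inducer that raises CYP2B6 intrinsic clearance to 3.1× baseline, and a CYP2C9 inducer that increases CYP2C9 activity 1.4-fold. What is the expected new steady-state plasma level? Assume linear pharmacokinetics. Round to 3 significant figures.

3.94 ng/mL

The CYP2B6 pathway (52% of clearance) rises to 3.1× activity: 0.52 × 3.1 = 1.612.
The CYP2C9 pathway (39% of clearance) rises to 1.4× activity: 0.39 × 1.4 = 0.546.
The remaining 9% of clearance is unaffected.
Relative clearance = 1.612 + 0.546 + 0.09 = 2.248.
Dividing the baseline by the relative clearance: 8.85 / 2.248 = 3.94 ng/mL.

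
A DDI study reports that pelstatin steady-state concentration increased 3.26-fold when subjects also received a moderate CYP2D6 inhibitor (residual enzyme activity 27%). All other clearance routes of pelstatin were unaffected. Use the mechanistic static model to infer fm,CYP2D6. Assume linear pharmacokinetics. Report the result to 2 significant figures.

0.95

Let x = fm,CYP2D6. Because steady-state concentration ∝ 1/CL, relative clearance fell to 1/3.26 = 0.3067.
Setting x·0.27 + (1 − x) = 0.3067 and solving: x = (0.3067 − 1)/(0.27 − 1) = 0.95.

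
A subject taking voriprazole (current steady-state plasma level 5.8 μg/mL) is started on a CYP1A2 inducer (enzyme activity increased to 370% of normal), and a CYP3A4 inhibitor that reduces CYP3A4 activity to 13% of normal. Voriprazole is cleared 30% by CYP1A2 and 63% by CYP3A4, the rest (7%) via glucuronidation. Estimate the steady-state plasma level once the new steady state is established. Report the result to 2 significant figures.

The CYP1A2 pathway (30% of clearance) rises to 3.7× activity: 0.3 × 3.7 = 1.11.
The CYP3A4 pathway (63% of clearance) drops to 0.13× activity: 0.63 × 0.13 = 0.0819.
The remaining 7% of clearance is unaffected.
CL_new/CL_old = 1.11 + 0.0819 + 0.07 = 1.2619.
Dividing the baseline by the relative clearance: 5.8 / 1.2619 = 4.6 μg/mL.

4.6 μg/mL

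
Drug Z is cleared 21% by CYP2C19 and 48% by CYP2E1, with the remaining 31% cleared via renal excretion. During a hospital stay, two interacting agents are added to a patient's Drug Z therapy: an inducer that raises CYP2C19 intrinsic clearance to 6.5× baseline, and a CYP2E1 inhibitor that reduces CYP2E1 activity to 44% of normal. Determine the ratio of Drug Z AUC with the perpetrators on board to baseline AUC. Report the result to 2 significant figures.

0.53

The CYP2C19 pathway (21% of clearance) increases to 6.5× activity: 0.21 × 6.5 = 1.365.
The CYP2E1 pathway (48% of clearance) is reduced to 0.44× activity: 0.48 × 0.44 = 0.2112.
The remaining 31% of clearance is unaffected.
Relative clearance = 1.365 + 0.2112 + 0.31 = 1.8862.
Net AUC ratio = 1 / 1.8862 = 0.53.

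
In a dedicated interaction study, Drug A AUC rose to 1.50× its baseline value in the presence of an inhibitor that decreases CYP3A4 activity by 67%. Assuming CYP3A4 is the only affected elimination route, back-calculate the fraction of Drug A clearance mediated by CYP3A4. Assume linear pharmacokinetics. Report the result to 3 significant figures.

0.498

CL'/CL = 1 / 1.50 = 0.6667
0.33·fm + (1 − fm) = 0.6667
fm = (0.6667 − 1) / (0.33 − 1) = 0.498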